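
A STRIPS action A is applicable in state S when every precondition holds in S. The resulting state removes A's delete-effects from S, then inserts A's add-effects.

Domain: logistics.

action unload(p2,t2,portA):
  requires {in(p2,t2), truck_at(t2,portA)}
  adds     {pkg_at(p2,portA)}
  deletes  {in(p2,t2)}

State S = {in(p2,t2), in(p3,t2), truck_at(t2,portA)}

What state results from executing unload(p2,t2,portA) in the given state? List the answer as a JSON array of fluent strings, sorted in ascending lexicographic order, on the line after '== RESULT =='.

Compute (S \ del) ∪ add:
  pre ⊆ S: {in(p2,t2), truck_at(t2,portA)} ⊆ S  — applicable
  S \ del = {in(p3,t2), truck_at(t2,portA)}
  ∪ add   = {in(p3,t2), pkg_at(p2,portA), truck_at(t2,portA)}

== RESULT ==
["in(p3,t2)", "pkg_at(p2,portA)", "truck_at(t2,portA)"]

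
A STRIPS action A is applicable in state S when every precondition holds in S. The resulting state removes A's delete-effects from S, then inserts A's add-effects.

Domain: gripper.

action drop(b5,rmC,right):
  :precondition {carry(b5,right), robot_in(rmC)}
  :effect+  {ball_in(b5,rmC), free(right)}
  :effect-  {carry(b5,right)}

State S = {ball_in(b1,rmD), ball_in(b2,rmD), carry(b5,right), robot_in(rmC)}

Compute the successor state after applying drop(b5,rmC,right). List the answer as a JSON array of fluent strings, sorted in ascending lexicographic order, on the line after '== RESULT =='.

Progress:
  pre ⊆ S: {carry(b5,right), robot_in(rmC)} ⊆ S  — applicable
  S \ del = {ball_in(b1,rmD), ball_in(b2,rmD), robot_in(rmC)}
  ∪ add   = {ball_in(b1,rmD), ball_in(b2,rmD), ball_in(b5,rmC), free(right), robot_in(rmC)}

== RESULT ==
["ball_in(b1,rmD)", "ball_in(b2,rmD)", "ball_in(b5,rmC)", "free(right)", "robot_in(rmC)"]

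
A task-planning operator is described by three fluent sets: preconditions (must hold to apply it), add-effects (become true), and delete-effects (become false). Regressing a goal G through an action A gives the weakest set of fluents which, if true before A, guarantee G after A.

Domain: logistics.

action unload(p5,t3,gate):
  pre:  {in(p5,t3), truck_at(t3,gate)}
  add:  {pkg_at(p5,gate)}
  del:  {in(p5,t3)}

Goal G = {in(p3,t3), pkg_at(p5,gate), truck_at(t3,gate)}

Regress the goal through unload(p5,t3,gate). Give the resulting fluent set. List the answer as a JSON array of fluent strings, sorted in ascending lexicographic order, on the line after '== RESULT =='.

Regress:
  G ∩ del = {}  (empty — regression defined)
  G \ add = {in(p3,t3), pkg_at(p5,gate), truck_at(t3,gate)} \ {pkg_at(p5,gate)} = {in(p3,t3), truck_at(t3,gate)}
  ∪ pre   = {in(p3,t3), truck_at(t3,gate)} ∪ {in(p5,t3), truck_at(t3,gate)}
          = {in(p3,t3), in(p5,t3), truck_at(t3,gate)}

== RESULT ==
["in(p3,t3)", "in(p5,t3)", "truck_at(t3,gate)"]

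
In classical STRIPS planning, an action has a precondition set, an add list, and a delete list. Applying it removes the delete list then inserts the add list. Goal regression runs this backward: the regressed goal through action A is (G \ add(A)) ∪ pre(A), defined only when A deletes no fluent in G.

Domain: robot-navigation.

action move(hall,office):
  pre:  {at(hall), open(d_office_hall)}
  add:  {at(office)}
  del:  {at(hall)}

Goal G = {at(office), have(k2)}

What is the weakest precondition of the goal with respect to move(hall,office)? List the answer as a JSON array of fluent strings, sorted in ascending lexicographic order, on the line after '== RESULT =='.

Regress:
  G ∩ del = {}  (empty — regression defined)
  G \ add = {at(office), have(k2)} \ {at(office)} = {have(k2)}
  ∪ pre   = {have(k2)} ∪ {at(hall), open(d_office_hall)}
          = {at(hall), have(k2), open(d_office_hall)}

== RESULT ==
["at(hall)", "have(k2)", "open(d_office_hall)"]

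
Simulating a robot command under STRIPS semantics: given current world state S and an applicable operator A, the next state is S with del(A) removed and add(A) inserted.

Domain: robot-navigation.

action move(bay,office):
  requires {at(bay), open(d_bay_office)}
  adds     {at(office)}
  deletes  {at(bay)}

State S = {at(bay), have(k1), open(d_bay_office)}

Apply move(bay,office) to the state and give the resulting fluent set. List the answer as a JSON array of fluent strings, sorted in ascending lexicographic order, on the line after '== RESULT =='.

Compute (S \ del) ∪ add:
  pre ⊆ S: {at(bay), open(d_bay_office)} ⊆ S  — applicable
  S \ del = {have(k1), open(d_bay_office)}
  ∪ add   = {at(office), have(k1), open(d_bay_office)}

== RESULT ==
["at(office)", "have(k1)", "open(d_bay_office)"]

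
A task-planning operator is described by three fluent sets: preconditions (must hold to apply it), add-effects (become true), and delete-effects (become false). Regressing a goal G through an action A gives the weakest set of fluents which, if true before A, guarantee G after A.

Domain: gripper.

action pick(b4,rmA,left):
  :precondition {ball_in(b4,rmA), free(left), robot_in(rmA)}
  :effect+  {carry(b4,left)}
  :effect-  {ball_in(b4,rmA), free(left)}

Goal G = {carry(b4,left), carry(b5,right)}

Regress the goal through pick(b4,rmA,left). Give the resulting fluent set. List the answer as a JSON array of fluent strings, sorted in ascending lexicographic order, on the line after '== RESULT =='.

Compute (G \ add) ∪ pre:
  G ∩ del = {}  (empty — regression defined)
  G \ add = {carry(b4,left), carry(b5,right)} \ {carry(b4,left)} = {carry(b5,right)}
  ∪ pre   = {carry(b5,right)} ∪ {ball_in(b4,rmA), free(left), robot_in(rmA)}
          = {ball_in(b4,rmA), carry(b5,right), free(left), robot_in(rmA)}

== RESULT ==
["ball_in(b4,rmA)", "carry(b5,right)", "free(left)", "robot_in(rmA)"]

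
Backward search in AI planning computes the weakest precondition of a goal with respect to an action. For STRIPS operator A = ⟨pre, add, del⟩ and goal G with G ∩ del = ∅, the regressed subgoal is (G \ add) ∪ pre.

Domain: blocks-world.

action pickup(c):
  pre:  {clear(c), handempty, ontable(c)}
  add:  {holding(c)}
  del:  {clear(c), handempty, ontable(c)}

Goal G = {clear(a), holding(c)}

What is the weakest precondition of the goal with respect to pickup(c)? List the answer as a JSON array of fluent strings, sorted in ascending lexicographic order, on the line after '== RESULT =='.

Compute (G \ add) ∪ pre:
  G ∩ del = {}  (empty — regression defined)
  G \ add = {clear(a), holding(c)} \ {holding(c)} = {clear(a)}
  ∪ pre   = {clear(a)} ∪ {clear(c), handempty, ontable(c)}
          = {clear(a), clear(c), handempty, ontable(c)}

== RESULT ==
["clear(a)", "clear(c)", "handempty", "ontable(c)"]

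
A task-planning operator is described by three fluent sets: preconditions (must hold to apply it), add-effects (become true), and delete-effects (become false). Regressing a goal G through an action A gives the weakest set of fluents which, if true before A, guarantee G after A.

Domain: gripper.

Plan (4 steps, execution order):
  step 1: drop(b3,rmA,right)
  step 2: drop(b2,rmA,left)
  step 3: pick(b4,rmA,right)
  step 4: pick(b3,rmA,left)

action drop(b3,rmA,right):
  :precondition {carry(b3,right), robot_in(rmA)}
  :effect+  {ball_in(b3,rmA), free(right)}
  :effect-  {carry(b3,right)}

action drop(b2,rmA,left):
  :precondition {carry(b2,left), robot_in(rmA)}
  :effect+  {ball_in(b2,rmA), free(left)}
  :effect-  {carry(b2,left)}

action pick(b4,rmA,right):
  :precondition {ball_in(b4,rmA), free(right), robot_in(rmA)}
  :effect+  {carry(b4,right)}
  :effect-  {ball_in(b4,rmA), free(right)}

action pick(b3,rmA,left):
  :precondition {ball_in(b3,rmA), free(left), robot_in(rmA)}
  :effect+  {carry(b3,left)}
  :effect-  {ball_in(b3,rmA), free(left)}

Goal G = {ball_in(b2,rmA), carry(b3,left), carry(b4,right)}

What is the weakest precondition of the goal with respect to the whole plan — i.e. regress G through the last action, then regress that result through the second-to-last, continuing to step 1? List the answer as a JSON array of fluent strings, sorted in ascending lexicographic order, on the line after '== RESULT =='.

Regress step by step:
  through step 4 (pick(b3,rmA,left)): drop {carry(b3,left)}, keep {ball_in(b2,rmA), carry(b4,right)}, require {ball_in(b3,rmA), free(left), robot_in(rmA)}
    → {ball_in(b2,rmA), ball_in(b3,rmA), carry(b4,right), free(left), robot_in(rmA)}
  through step 3 (pick(b4,rmA,right)): drop {carry(b4,right)}, keep {ball_in(b2,rmA), ball_in(b3,rmA), free(left), robot_in(rmA)}, require {ball_in(b4,rmA), free(right), robot_in(rmA)}
    → {ball_in(b2,rmA), ball_in(b3,rmA), ball_in(b4,rmA), free(left), free(right), robot_in(rmA)}
  through step 2 (drop(b2,rmA,left)): drop {ball_in(b2,rmA), free(left)}, keep {ball_in(b3,rmA), ball_in(b4,rmA), free(right), robot_in(rmA)}, require {carry(b2,left), robot_in(rmA)}
    → {ball_in(b3,rmA), ball_in(b4,rmA), carry(b2,left), free(right), robot_in(rmA)}
  through step 1 (drop(b3,rmA,right)): drop {ball_in(b3,rmA), free(right)}, keep {ball_in(b4,rmA), carry(b2,left), robot_in(rmA)}, require {carry(b3,right), robot_in(rmA)}
    → {ball_in(b4,rmA), carry(b2,left), carry(b3,right), robot_in(rmA)}

== RESULT ==
["ball_in(b4,rmA)", "carry(b2,left)", "carry(b3,right)", "robot_in(rmA)"]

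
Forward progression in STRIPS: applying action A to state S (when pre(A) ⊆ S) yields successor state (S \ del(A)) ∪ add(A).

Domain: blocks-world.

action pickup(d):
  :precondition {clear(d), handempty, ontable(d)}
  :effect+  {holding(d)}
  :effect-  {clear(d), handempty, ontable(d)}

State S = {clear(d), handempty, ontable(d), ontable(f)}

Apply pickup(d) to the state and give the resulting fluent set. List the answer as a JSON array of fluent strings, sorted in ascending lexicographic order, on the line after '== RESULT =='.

Compute (S \ del) ∪ add:
  pre ⊆ S: {clear(d), handempty, ontable(d)} ⊆ S  — applicable
  S \ del = {ontable(f)}
  ∪ add   = {holding(d), ontable(f)}

== RESULT ==
["holding(d)", "ontable(f)"]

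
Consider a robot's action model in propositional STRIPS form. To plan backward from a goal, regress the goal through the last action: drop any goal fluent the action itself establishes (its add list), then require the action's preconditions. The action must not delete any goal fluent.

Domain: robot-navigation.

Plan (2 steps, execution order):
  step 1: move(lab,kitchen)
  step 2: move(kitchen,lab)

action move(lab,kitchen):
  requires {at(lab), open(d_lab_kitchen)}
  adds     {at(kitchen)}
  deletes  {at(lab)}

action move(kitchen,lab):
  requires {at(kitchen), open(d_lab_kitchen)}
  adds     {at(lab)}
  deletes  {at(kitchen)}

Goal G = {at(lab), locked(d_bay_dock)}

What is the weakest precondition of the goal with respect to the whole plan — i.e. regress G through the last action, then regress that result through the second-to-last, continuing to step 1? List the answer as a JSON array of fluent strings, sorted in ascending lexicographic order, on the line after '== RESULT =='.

Work backward from the goal:
  through step 2 (move(kitchen,lab)): drop {at(lab)}, keep {locked(d_bay_dock)}, require {at(kitchen), open(d_lab_kitchen)}
    → {at(kitchen), locked(d_bay_dock), open(d_lab_kitchen)}
  through step 1 (move(lab,kitchen)): drop {at(kitchen)}, keep {locked(d_bay_dock), open(d_lab_kitchen)}, require {at(lab), open(d_lab_kitchen)}
    → {at(lab), locked(d_bay_dock), open(d_lab_kitchen)}

== RESULT ==
["at(lab)", "locked(d_bay_dock)", "open(d_lab_kitchen)"]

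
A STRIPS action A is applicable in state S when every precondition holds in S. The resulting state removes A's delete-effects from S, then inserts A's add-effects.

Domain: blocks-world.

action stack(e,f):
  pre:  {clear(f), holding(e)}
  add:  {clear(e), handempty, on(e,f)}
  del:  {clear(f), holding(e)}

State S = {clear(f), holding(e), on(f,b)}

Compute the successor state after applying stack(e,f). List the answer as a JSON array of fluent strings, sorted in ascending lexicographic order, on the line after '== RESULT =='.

Progress:
  pre ⊆ S: {clear(f), holding(e)} ⊆ S  — applicable
  S \ del = {on(f,b)}
  ∪ add   = {clear(e), handempty, on(e,f), on(f,b)}

== RESULT ==
["clear(e)", "handempty", "on(e,f)", "on(f,b)"]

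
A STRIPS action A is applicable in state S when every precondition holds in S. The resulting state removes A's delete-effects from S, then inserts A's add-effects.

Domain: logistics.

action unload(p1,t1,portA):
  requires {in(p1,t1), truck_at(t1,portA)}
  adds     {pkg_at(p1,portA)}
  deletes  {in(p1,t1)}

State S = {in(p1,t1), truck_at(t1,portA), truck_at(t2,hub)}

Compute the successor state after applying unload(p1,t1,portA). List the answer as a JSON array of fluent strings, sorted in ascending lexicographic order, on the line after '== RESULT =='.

Progress:
  pre ⊆ S: {in(p1,t1), truck_at(t1,portA)} ⊆ S  — applicable
  S \ del = {truck_at(t1,portA), truck_at(t2,hub)}
  ∪ add   = {pkg_at(p1,portA), truck_at(t1,portA), truck_at(t2,hub)}

== RESULT ==
["pkg_at(p1,portA)", "truck_at(t1,portA)", "truck_at(t2,hub)"]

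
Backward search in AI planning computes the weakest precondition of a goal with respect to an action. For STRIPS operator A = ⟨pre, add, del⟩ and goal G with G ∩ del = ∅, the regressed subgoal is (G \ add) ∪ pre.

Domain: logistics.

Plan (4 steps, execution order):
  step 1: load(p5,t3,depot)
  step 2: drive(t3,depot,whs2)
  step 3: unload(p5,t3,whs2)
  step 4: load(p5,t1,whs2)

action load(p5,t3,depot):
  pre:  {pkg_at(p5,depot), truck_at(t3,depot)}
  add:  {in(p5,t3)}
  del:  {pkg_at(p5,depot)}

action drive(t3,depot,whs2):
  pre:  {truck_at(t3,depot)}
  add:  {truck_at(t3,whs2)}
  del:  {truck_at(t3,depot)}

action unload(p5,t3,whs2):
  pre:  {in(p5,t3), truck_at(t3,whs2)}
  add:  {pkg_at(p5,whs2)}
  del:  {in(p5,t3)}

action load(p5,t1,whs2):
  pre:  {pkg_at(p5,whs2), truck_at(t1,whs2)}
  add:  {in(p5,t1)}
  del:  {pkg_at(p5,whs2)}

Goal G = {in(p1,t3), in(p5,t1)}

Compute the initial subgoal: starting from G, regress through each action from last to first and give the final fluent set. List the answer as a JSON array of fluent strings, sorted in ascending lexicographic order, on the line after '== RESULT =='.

Work backward from the goal:
  through step 4 (load(p5,t1,whs2)): drop {in(p5,t1)}, keep {in(p1,t3)}, require {pkg_at(p5,whs2), truck_at(t1,whs2)}
    → {in(p1,t3), pkg_at(p5,whs2), truck_at(t1,whs2)}
  through step 3 (unload(p5,t3,whs2)): drop {pkg_at(p5,whs2)}, keep {in(p1,t3), truck_at(t1,whs2)}, require {in(p5,t3), truck_at(t3,whs2)}
    → {in(p1,t3), in(p5,t3), truck_at(t1,whs2), truck_at(t3,whs2)}
  through step 2 (drive(t3,depot,whs2)): drop {truck_at(t3,whs2)}, keep {in(p1,t3), in(p5,t3), truck_at(t1,whs2)}, require {truck_at(t3,depot)}
    → {in(p1,t3), in(p5,t3), truck_at(t1,whs2), truck_at(t3,depot)}
  through step 1 (load(p5,t3,depot)): drop {in(p5,t3)}, keep {in(p1,t3), truck_at(t1,whs2), truck_at(t3,depot)}, require {pkg_at(p5,depot), truck_at(t3,depot)}
    → {in(p1,t3), pkg_at(p5,depot), truck_at(t1,whs2), truck_at(t3,depot)}

== RESULT ==
["in(p1,t3)", "pkg_at(p5,depot)", "truck_at(t1,whs2)", "truck_at(t3,depot)"]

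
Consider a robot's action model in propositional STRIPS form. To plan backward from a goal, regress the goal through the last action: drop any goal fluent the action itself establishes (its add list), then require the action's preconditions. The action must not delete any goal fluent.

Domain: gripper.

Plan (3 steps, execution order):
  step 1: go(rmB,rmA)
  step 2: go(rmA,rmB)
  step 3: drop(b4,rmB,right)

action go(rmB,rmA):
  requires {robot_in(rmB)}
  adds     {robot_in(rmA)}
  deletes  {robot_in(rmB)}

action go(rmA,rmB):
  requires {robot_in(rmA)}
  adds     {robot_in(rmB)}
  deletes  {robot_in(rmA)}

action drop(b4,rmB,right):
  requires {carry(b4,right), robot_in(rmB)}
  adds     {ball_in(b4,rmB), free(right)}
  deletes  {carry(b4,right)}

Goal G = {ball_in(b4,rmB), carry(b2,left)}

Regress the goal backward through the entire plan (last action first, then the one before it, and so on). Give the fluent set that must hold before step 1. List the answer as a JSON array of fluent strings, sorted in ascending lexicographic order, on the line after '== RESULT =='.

Regress step by step:
  through step 3 (drop(b4,rmB,right)): drop {ball_in(b4,rmB)}, keep {carry(b2,left)}, require {carry(b4,right), robot_in(rmB)}
    → {carry(b2,left), carry(b4,right), robot_in(rmB)}
  through step 2 (go(rmA,rmB)): drop {robot_in(rmB)}, keep {carry(b2,left), carry(b4,right)}, require {robot_in(rmA)}
    → {carry(b2,left), carry(b4,right), robot_in(rmA)}
  through step 1 (go(rmB,rmA)): drop {robot_in(rmA)}, keep {carry(b2,left), carry(b4,right)}, require {robot_in(rmB)}
    → {carry(b2,left), carry(b4,right), robot_in(rmB)}

== RESULT ==
["carry(b2,left)", "carry(b4,right)", "robot_in(rmB)"]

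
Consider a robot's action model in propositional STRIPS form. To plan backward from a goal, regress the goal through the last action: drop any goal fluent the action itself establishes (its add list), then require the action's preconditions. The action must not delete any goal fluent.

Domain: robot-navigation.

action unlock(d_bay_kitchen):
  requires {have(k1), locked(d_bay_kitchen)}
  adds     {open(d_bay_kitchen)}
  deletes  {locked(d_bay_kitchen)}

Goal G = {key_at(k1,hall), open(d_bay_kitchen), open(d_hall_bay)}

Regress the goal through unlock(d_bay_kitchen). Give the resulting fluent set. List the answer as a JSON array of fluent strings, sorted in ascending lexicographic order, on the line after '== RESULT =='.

Regress:
  G ∩ del = {}  (empty — regression defined)
  G \ add = {key_at(k1,hall), open(d_bay_kitchen), open(d_hall_bay)} \ {open(d_bay_kitchen)} = {key_at(k1,hall), open(d_hall_bay)}
  ∪ pre   = {key_at(k1,hall), open(d_hall_bay)} ∪ {have(k1), locked(d_bay_kitchen)}
          = {have(k1), key_at(k1,hall), locked(d_bay_kitchen), open(d_hall_bay)}

== RESULT ==
["have(k1)", "key_at(k1,hall)", "locked(d_bay_kitchen)", "open(d_hall_bay)"]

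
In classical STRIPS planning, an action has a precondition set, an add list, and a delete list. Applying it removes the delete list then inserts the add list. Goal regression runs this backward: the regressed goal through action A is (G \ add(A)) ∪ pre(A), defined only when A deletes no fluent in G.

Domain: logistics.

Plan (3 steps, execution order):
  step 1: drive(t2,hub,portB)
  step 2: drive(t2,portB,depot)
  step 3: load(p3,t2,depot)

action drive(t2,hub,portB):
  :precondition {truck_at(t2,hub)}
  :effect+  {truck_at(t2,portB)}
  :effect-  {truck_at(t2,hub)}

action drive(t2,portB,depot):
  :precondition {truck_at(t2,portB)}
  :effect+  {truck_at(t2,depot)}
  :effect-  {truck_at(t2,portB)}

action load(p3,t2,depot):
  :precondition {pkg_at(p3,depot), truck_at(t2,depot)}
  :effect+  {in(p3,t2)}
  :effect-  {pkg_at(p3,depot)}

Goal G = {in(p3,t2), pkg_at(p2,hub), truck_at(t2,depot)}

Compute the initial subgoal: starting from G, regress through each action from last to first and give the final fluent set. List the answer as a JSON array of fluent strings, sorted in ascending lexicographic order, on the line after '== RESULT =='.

Regress step by step:
  through step 3 (load(p3,t2,depot)): drop {in(p3,t2)}, keep {pkg_at(p2,hub), truck_at(t2,depot)}, require {pkg_at(p3,depot), truck_at(t2,depot)}
    → {pkg_at(p2,hub), pkg_at(p3,depot), truck_at(t2,depot)}
  through step 2 (drive(t2,portB,depot)): drop {truck_at(t2,depot)}, keep {pkg_at(p2,hub), pkg_at(p3,depot)}, require {truck_at(t2,portB)}
    → {pkg_at(p2,hub), pkg_at(p3,depot), truck_at(t2,portB)}
  through step 1 (drive(t2,hub,portB)): drop {truck_at(t2,portB)}, keep {pkg_at(p2,hub), pkg_at(p3,depot)}, require {truck_at(t2,hub)}
    → {pkg_at(p2,hub), pkg_at(p3,depot), truck_at(t2,hub)}

== RESULT ==
["pkg_at(p2,hub)", "pkg_at(p3,depot)", "truck_at(t2,hub)"]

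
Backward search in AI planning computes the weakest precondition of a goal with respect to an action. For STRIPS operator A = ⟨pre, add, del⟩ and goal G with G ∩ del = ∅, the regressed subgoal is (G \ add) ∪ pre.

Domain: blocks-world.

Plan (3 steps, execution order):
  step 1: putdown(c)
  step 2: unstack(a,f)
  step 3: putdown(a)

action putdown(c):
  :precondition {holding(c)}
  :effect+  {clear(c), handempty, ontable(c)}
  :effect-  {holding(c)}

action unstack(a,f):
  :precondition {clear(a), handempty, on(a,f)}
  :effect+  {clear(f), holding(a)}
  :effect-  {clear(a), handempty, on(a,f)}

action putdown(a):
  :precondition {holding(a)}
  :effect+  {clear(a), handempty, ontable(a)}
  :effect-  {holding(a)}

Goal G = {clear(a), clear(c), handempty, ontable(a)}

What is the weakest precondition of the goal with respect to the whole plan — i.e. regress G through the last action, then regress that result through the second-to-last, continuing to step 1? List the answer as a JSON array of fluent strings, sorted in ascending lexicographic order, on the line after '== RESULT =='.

Work backward from the goal:
  through step 3 (putdown(a)): drop {clear(a), handempty, ontable(a)}, keep {clear(c)}, require {holding(a)}
    → {clear(c), holding(a)}
  through step 2 (unstack(a,f)): drop {holding(a)}, keep {clear(c)}, require {clear(a), handempty, on(a,f)}
    → {clear(a), clear(c), handempty, on(a,f)}
  through step 1 (putdown(c)): drop {clear(c), handempty}, keep {clear(a), on(a,f)}, require {holding(c)}
    → {clear(a), holding(c), on(a,f)}

== RESULT ==
["clear(a)", "holding(c)", "on(a,f)"]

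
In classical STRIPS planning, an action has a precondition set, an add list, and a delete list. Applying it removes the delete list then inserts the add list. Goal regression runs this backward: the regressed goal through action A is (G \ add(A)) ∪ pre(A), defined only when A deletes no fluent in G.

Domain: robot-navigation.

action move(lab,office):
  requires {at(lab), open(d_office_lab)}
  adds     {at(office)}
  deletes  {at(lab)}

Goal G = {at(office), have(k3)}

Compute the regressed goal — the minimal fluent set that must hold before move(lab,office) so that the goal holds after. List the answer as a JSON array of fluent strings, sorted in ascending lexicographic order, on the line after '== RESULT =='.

Regress:
  G ∩ del = {}  (empty — regression defined)
  G \ add = {at(office), have(k3)} \ {at(office)} = {have(k3)}
  ∪ pre   = {have(k3)} ∪ {at(lab), open(d_office_lab)}
          = {at(lab), have(k3), open(d_office_lab)}

== RESULT ==
["at(lab)", "have(k3)", "open(d_office_lab)"]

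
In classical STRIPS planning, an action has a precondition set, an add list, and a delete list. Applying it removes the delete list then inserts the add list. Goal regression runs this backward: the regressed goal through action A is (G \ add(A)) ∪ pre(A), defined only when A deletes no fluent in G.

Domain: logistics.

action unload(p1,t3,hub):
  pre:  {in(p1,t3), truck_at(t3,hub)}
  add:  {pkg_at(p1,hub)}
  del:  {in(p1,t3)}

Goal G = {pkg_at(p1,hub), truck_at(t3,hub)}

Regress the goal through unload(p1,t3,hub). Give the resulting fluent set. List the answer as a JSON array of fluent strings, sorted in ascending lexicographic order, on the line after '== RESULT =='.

Compute (G \ add) ∪ pre:
  G ∩ del = {}  (empty — regression defined)
  G \ add = {pkg_at(p1,hub), truck_at(t3,hub)} \ {pkg_at(p1,hub)} = {truck_at(t3,hub)}
  ∪ pre   = {truck_at(t3,hub)} ∪ {in(p1,t3), truck_at(t3,hub)}
          = {in(p1,t3), truck_at(t3,hub)}

== RESULT ==
["in(p1,t3)", "truck_at(t3,hub)"]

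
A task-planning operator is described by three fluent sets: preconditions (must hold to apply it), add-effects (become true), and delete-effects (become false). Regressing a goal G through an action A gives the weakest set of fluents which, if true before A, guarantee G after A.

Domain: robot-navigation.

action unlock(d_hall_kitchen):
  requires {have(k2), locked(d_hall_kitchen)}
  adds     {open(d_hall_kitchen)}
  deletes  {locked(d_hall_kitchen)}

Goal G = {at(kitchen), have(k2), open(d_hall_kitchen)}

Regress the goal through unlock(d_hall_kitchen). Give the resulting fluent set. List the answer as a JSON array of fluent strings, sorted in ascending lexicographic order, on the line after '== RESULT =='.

Regress:
  G ∩ del = {}  (empty — regression defined)
  G \ add = {at(kitchen), have(k2), open(d_hall_kitchen)} \ {open(d_hall_kitchen)} = {at(kitchen), have(k2)}
  ∪ pre   = {at(kitchen), have(k2)} ∪ {have(k2), locked(d_hall_kitchen)}
          = {at(kitchen), have(k2), locked(d_hall_kitchen)}

== RESULT ==
["at(kitchen)", "have(k2)", "locked(d_hall_kitchen)"]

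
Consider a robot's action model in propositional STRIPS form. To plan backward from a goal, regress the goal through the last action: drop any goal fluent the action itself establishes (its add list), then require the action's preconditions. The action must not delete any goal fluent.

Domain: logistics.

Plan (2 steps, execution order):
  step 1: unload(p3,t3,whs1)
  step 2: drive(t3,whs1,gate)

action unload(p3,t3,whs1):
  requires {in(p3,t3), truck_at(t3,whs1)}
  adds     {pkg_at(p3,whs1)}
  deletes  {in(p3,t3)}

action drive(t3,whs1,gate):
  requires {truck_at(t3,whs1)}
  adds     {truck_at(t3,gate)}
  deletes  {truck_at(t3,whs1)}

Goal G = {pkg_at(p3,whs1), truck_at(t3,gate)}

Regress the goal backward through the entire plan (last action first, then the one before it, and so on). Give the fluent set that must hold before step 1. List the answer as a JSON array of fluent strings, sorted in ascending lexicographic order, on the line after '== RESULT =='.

Work backward from the goal:
  through step 2 (drive(t3,whs1,gate)): drop {truck_at(t3,gate)}, keep {pkg_at(p3,whs1)}, require {truck_at(t3,whs1)}
    → {pkg_at(p3,whs1), truck_at(t3,whs1)}
  through step 1 (unload(p3,t3,whs1)): drop {pkg_at(p3,whs1)}, keep {truck_at(t3,whs1)}, require {in(p3,t3), truck_at(t3,whs1)}
    → {in(p3,t3), truck_at(t3,whs1)}

== RESULT ==
["in(p3,t3)", "truck_at(t3,whs1)"]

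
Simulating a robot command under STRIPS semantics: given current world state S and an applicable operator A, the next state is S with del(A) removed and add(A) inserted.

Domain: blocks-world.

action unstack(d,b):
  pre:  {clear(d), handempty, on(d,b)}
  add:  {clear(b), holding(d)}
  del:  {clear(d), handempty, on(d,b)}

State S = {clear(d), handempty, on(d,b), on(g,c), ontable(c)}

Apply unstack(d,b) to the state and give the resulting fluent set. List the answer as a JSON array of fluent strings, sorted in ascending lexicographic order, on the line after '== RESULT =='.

Compute (S \ del) ∪ add:
  pre ⊆ S: {clear(d), handempty, on(d,b)} ⊆ S  — applicable
  S \ del = {on(g,c), ontable(c)}
  ∪ add   = {clear(b), holding(d), on(g,c), ontable(c)}

== RESULT ==
["clear(b)", "holding(d)", "on(g,c)", "ontable(c)"]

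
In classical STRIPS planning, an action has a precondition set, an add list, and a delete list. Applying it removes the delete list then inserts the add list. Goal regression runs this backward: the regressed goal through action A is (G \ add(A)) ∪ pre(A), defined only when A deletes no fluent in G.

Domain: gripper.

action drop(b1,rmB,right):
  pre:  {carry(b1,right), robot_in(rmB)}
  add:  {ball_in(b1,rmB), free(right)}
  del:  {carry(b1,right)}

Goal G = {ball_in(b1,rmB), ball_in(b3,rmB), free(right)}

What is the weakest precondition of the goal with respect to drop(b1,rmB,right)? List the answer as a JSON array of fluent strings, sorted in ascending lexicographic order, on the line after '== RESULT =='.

Regress:
  G ∩ del = {}  (empty — regression defined)
  G \ add = {ball_in(b1,rmB), ball_in(b3,rmB), free(right)} \ {ball_in(b1,rmB), free(right)} = {ball_in(b3,rmB)}
  ∪ pre   = {ball_in(b3,rmB)} ∪ {carry(b1,right), robot_in(rmB)}
          = {ball_in(b3,rmB), carry(b1,right), robot_in(rmB)}

== RESULT ==
["ball_in(b3,rmB)", "carry(b1,right)", "robot_in(rmB)"]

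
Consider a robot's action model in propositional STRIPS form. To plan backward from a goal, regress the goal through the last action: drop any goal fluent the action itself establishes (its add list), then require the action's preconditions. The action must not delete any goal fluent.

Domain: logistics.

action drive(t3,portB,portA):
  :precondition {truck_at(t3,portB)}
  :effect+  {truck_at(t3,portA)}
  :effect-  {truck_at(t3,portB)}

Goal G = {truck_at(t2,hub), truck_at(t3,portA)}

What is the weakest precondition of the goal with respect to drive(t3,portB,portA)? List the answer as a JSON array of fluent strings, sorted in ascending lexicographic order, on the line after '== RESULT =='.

Compute (G \ add) ∪ pre:
  G ∩ del = {}  (empty — regression defined)
  G \ add = {truck_at(t2,hub), truck_at(t3,portA)} \ {truck_at(t3,portA)} = {truck_at(t2,hub)}
  ∪ pre   = {truck_at(t2,hub)} ∪ {truck_at(t3,portB)}
          = {truck_at(t2,hub), truck_at(t3,portB)}

== RESULT ==
["truck_at(t2,hub)", "truck_at(t3,portB)"]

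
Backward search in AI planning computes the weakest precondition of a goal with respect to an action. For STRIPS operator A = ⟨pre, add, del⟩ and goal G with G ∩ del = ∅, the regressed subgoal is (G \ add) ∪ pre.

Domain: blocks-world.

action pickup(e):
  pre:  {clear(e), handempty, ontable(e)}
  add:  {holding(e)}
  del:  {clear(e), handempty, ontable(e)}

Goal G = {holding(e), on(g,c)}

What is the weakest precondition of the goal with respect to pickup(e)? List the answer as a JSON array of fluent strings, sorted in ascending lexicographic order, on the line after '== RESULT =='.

Regress:
  G ∩ del = {}  (empty — regression defined)
  G \ add = {holding(e), on(g,c)} \ {holding(e)} = {on(g,c)}
  ∪ pre   = {on(g,c)} ∪ {clear(e), handempty, ontable(e)}
          = {clear(e), handempty, on(g,c), ontable(e)}

== RESULT ==
["clear(e)", "handempty", "on(g,c)", "ontable(e)"]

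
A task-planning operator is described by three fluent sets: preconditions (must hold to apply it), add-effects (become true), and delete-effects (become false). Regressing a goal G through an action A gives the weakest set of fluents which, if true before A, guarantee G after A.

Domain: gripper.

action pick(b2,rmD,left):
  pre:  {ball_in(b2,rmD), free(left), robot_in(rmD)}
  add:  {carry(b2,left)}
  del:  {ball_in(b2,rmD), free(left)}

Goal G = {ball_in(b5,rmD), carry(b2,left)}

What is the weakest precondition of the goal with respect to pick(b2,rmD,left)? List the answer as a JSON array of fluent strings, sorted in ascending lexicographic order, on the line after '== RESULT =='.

Compute (G \ add) ∪ pre:
  G ∩ del = {}  (empty — regression defined)
  G \ add = {ball_in(b5,rmD), carry(b2,left)} \ {carry(b2,left)} = {ball_in(b5,rmD)}
  ∪ pre   = {ball_in(b5,rmD)} ∪ {ball_in(b2,rmD), free(left), robot_in(rmD)}
          = {ball_in(b2,rmD), ball_in(b5,rmD), free(left), robot_in(rmD)}

== RESULT ==
["ball_in(b2,rmD)", "ball_in(b5,rmD)", "free(left)", "robot_in(rmD)"]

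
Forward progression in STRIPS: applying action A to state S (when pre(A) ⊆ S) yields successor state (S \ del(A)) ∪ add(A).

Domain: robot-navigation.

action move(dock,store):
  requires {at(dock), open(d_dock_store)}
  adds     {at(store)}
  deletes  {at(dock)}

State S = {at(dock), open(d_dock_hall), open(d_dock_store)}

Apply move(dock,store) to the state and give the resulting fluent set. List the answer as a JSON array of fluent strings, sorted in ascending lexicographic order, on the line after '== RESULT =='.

Progress:
  pre ⊆ S: {at(dock), open(d_dock_store)} ⊆ S  — applicable
  S \ del = {open(d_dock_hall), open(d_dock_store)}
  ∪ add   = {at(store), open(d_dock_hall), open(d_dock_store)}

== RESULT ==
["at(store)", "open(d_dock_hall)", "open(d_dock_store)"]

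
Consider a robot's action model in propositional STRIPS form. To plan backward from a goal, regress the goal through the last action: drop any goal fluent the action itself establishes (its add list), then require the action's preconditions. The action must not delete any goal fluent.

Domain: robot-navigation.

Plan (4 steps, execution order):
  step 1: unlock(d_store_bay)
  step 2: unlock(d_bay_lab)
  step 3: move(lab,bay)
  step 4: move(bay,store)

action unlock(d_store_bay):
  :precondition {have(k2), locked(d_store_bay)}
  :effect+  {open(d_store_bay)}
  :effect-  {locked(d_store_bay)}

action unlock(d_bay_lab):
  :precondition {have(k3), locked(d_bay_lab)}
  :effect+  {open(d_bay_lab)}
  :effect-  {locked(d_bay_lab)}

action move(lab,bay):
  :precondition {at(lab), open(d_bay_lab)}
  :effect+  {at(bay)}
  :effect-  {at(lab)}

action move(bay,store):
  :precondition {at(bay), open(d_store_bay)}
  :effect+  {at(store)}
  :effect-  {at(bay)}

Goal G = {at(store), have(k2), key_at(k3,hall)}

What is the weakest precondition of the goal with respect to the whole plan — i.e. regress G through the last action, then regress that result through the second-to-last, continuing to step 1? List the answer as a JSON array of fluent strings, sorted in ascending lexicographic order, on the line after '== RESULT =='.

Regress step by step:
  through step 4 (move(bay,store)): drop {at(store)}, keep {have(k2), key_at(k3,hall)}, require {at(bay), open(d_store_bay)}
    → {at(bay), have(k2), key_at(k3,hall), open(d_store_bay)}
  through step 3 (move(lab,bay)): drop {at(bay)}, keep {have(k2), key_at(k3,hall), open(d_store_bay)}, require {at(lab), open(d_bay_lab)}
    → {at(lab), have(k2), key_at(k3,hall), open(d_bay_lab), open(d_store_bay)}
  through step 2 (unlock(d_bay_lab)): drop {open(d_bay_lab)}, keep {at(lab), have(k2), key_at(k3,hall), open(d_store_bay)}, require {have(k3), locked(d_bay_lab)}
    → {at(lab), have(k2), have(k3), key_at(k3,hall), locked(d_bay_lab), open(d_store_bay)}
  through step 1 (unlock(d_store_bay)): drop {open(d_store_bay)}, keep {at(lab), have(k2), have(k3), key_at(k3,hall), locked(d_bay_lab)}, require {have(k2), locked(d_store_bay)}
    → {at(lab), have(k2), have(k3), key_at(k3,hall), locked(d_bay_lab), locked(d_store_bay)}

== RESULT ==
["at(lab)", "have(k2)", "have(k3)", "key_at(k3,hall)", "locked(d_bay_lab)", "locked(d_store_bay)"]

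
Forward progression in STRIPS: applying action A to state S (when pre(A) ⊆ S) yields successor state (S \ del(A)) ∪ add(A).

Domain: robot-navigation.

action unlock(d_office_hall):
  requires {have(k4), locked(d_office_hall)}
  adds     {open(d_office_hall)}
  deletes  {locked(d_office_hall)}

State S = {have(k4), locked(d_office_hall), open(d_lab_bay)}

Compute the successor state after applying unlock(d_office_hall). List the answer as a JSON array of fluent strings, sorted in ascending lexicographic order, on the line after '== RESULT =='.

Compute (S \ del) ∪ add:
  pre ⊆ S: {have(k4), locked(d_office_hall)} ⊆ S  — applicable
  S \ del = {have(k4), open(d_lab_bay)}
  ∪ add   = {have(k4), open(d_lab_bay), open(d_office_hall)}

== RESULT ==
["have(k4)", "open(d_lab_bay)", "open(d_office_hall)"]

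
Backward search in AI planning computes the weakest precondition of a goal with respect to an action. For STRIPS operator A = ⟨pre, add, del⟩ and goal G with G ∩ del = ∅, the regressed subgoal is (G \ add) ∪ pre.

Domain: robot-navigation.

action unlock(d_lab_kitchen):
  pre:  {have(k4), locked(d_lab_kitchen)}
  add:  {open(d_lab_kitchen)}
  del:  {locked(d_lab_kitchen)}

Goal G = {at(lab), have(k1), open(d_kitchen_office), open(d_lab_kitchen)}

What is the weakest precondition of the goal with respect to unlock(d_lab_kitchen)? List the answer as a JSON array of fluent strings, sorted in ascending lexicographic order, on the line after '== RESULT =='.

Compute (G \ add) ∪ pre:
  G ∩ del = {}  (empty — regression defined)
  G \ add = {at(lab), have(k1), open(d_kitchen_office), open(d_lab_kitchen)} \ {open(d_lab_kitchen)} = {at(lab), have(k1), open(d_kitchen_office)}
  ∪ pre   = {at(lab), have(k1), open(d_kitchen_office)} ∪ {have(k4), locked(d_lab_kitchen)}
          = {at(lab), have(k1), have(k4), locked(d_lab_kitchen), open(d_kitchen_office)}

== RESULT ==
["at(lab)", "have(k1)", "have(k4)", "locked(d_lab_kitchen)", "open(d_kitchen_office)"]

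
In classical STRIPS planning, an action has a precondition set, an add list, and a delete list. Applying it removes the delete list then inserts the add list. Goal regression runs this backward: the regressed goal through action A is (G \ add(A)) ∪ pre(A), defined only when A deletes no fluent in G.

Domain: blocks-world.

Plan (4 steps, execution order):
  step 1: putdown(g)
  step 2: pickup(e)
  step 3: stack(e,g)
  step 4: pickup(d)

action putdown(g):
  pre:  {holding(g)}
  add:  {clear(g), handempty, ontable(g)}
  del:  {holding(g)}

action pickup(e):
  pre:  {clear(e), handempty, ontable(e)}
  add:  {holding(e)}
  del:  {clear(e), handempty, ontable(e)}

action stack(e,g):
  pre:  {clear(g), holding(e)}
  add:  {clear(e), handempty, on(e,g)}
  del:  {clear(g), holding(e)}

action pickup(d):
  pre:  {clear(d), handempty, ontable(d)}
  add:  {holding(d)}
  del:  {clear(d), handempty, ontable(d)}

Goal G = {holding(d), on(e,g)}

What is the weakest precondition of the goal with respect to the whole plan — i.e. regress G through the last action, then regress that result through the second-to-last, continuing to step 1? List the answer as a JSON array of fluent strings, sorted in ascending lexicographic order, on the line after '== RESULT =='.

Work backward from the goal:
  through step 4 (pickup(d)): drop {holding(d)}, keep {on(e,g)}, require {clear(d), handempty, ontable(d)}
    → {clear(d), handempty, on(e,g), ontable(d)}
  through step 3 (stack(e,g)): drop {handempty, on(e,g)}, keep {clear(d), ontable(d)}, require {clear(g), holding(e)}
    → {clear(d), clear(g), holding(e), ontable(d)}
  through step 2 (pickup(e)): drop {holding(e)}, keep {clear(d), clear(g), ontable(d)}, require {clear(e), handempty, ontable(e)}
    → {clear(d), clear(e), clear(g), handempty, ontable(d), ontable(e)}
  through step 1 (putdown(g)): drop {clear(g), handempty}, keep {clear(d), clear(e), ontable(d), ontable(e)}, require {holding(g)}
    → {clear(d), clear(e), holding(g), ontable(d), ontable(e)}

== RESULT ==
["clear(d)", "clear(e)", "holding(g)", "ontable(d)", "ontable(e)"]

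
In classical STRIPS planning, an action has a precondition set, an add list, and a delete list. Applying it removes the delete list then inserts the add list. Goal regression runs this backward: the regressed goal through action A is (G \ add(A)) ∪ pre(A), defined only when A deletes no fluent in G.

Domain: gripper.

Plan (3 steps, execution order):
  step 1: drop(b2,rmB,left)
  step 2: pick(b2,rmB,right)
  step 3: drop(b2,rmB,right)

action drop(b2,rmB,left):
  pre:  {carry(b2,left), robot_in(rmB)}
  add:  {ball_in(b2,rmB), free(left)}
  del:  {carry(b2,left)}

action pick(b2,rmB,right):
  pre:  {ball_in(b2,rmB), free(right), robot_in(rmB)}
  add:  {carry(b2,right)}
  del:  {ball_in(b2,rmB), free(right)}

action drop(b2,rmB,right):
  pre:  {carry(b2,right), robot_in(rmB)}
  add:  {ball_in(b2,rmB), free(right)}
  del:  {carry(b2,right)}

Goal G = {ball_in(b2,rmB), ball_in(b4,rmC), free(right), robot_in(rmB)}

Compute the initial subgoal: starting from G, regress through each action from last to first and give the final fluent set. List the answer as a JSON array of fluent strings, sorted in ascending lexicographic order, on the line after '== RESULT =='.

Regress step by step:
  through step 3 (drop(b2,rmB,right)): drop {ball_in(b2,rmB), free(right)}, keep {ball_in(b4,rmC), robot_in(rmB)}, require {carry(b2,right), robot_in(rmB)}
    → {ball_in(b4,rmC), carry(b2,right), robot_in(rmB)}
  through step 2 (pick(b2,rmB,right)): drop {carry(b2,right)}, keep {ball_in(b4,rmC), robot_in(rmB)}, require {ball_in(b2,rmB), free(right), robot_in(rmB)}
    → {ball_in(b2,rmB), ball_in(b4,rmC), free(right), robot_in(rmB)}
  through step 1 (drop(b2,rmB,left)): drop {ball_in(b2,rmB)}, keep {ball_in(b4,rmC), free(right), robot_in(rmB)}, require {carry(b2,left), robot_in(rmB)}
    → {ball_in(b4,rmC), carry(b2,left), free(right), robot_in(rmB)}

== RESULT ==
["ball_in(b4,rmC)", "carry(b2,left)", "free(right)", "robot_in(rmB)"]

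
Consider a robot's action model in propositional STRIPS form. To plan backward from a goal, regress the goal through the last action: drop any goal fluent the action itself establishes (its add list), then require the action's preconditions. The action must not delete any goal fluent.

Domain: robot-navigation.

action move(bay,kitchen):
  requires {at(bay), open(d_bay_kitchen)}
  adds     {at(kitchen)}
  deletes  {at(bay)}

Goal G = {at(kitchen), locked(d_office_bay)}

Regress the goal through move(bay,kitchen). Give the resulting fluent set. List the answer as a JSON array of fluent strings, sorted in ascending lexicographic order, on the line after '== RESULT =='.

Regress:
  G ∩ del = {}  (empty — regression defined)
  G \ add = {at(kitchen), locked(d_office_bay)} \ {at(kitchen)} = {locked(d_office_bay)}
  ∪ pre   = {locked(d_office_bay)} ∪ {at(bay), open(d_bay_kitchen)}
          = {at(bay), locked(d_office_bay), open(d_bay_kitchen)}

== RESULT ==
["at(bay)", "locked(d_office_bay)", "open(d_bay_kitchen)"]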